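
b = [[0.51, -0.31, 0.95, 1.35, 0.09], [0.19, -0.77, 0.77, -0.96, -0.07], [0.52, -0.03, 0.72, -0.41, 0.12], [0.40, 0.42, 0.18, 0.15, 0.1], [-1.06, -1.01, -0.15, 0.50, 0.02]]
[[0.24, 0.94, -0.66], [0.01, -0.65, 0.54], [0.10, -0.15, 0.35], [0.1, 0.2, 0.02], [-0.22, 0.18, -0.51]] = b @ [[0.28, -0.05, -0.1], [-0.04, 0.17, 0.28], [-0.01, 0.15, 0.28], [0.07, 0.63, -0.57], [-0.05, 0.23, -0.21]]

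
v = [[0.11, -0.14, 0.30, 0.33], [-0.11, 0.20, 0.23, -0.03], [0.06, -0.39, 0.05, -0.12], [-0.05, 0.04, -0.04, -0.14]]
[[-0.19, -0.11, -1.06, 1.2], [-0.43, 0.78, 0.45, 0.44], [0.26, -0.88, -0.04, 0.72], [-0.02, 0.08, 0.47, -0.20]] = v @ [[-2.50, -2.06, -1.12, -0.42],[-1.57, 1.91, 0.83, -1.60],[-1.58, 0.79, 0.35, 3.12],[1.02, 0.46, -2.80, 0.25]]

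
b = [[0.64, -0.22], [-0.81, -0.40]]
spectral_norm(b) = 1.05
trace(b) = 0.24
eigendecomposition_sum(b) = [[0.7, -0.13],[-0.48, 0.09]] + [[-0.06, -0.09],[-0.33, -0.49]]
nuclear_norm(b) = 1.46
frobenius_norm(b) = 1.13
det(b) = -0.43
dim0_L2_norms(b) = [1.03, 0.46]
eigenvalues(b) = [0.79, -0.55]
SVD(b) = [[-0.55, 0.83],[0.83, 0.55]] @ diag([1.050336977201106, 0.41339113962933877]) @ [[-0.98, -0.2], [0.2, -0.98]]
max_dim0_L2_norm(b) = 1.03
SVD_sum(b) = [[0.57, 0.12], [-0.86, -0.18]] + [[0.07, -0.34], [0.05, -0.22]]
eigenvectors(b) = [[0.83, 0.18], [-0.56, 0.98]]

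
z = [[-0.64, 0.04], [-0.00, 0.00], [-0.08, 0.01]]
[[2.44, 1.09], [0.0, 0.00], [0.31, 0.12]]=z@[[-3.74, -1.93], [1.12, -3.65]]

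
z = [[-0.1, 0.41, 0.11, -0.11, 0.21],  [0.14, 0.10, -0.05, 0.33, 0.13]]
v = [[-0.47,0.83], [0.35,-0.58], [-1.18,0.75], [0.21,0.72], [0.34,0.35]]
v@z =[[0.16, -0.11, -0.09, 0.33, 0.01], [-0.12, 0.09, 0.07, -0.23, -0.0], [0.22, -0.41, -0.17, 0.38, -0.15], [0.08, 0.16, -0.01, 0.21, 0.14], [0.02, 0.17, 0.02, 0.08, 0.12]]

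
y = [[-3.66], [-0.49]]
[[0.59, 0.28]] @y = [[-2.3]]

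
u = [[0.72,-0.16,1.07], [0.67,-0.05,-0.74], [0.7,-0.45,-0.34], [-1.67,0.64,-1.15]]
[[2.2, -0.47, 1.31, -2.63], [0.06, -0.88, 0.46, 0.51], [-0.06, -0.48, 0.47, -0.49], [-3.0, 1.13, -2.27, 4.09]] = u@ [[1.58, -1.15, 1.24, -1.02], [1.66, -0.87, 0.54, 0.75], [1.24, 0.20, 0.47, -1.66]]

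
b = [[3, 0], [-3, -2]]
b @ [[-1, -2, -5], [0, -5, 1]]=[[-3, -6, -15], [3, 16, 13]]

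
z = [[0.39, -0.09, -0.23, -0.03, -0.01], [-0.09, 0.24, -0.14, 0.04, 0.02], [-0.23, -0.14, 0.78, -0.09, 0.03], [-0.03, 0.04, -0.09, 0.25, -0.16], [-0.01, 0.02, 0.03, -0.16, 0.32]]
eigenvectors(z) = [[0.37,-0.47,0.58,-0.51,0.23], [0.14,0.25,-0.57,-0.77,0.0], [-0.9,-0.01,0.22,-0.33,0.16], [0.14,0.59,0.17,0.09,0.78], [-0.08,-0.61,-0.52,0.17,0.57]]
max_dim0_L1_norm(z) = 1.27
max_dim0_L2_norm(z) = 0.83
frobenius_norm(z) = 1.10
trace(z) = 1.98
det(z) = 0.00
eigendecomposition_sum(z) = [[0.12, 0.05, -0.3, 0.05, -0.03],[0.05, 0.02, -0.12, 0.02, -0.01],[-0.3, -0.12, 0.75, -0.11, 0.07],[0.05, 0.02, -0.11, 0.02, -0.01],[-0.03, -0.01, 0.07, -0.01, 0.01]] + [[0.10, -0.05, 0.0, -0.13, 0.13], [-0.05, 0.03, -0.0, 0.07, -0.07], [0.00, -0.00, 0.00, -0.00, 0.0], [-0.13, 0.07, -0.00, 0.16, -0.16], [0.13, -0.07, 0.00, -0.16, 0.17]] + [[0.13, -0.13, 0.05, 0.04, -0.12], [-0.13, 0.13, -0.05, -0.04, 0.12], [0.05, -0.05, 0.02, 0.01, -0.04], [0.04, -0.04, 0.01, 0.01, -0.03], [-0.12, 0.12, -0.04, -0.03, 0.11]] + [[0.03, 0.04, 0.02, -0.01, -0.01], [0.04, 0.07, 0.03, -0.01, -0.01], [0.02, 0.03, 0.01, -0.0, -0.01], [-0.01, -0.01, -0.0, 0.0, 0.0], [-0.01, -0.01, -0.01, 0.0, 0.00]] + [[0.01, 0.0, 0.0, 0.02, 0.01], [0.00, 0.00, 0.00, 0.00, 0.00], [0.0, 0.00, 0.00, 0.01, 0.01], [0.02, 0.00, 0.01, 0.06, 0.05], [0.01, 0.0, 0.01, 0.05, 0.03]]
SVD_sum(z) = [[0.12,0.05,-0.30,0.05,-0.03],[0.05,0.02,-0.12,0.02,-0.01],[-0.3,-0.12,0.75,-0.11,0.07],[0.05,0.02,-0.11,0.02,-0.01],[-0.03,-0.01,0.07,-0.01,0.01]] + [[0.1,-0.05,0.00,-0.13,0.13],[-0.05,0.03,-0.00,0.07,-0.07],[0.0,-0.0,0.0,-0.00,0.0],[-0.13,0.07,-0.0,0.16,-0.16],[0.13,-0.07,0.00,-0.16,0.17]] + [[0.13, -0.13, 0.05, 0.04, -0.12], [-0.13, 0.13, -0.05, -0.04, 0.12], [0.05, -0.05, 0.02, 0.01, -0.04], [0.04, -0.04, 0.01, 0.01, -0.03], [-0.12, 0.12, -0.04, -0.03, 0.11]] + [[0.03, 0.04, 0.02, -0.01, -0.01], [0.04, 0.07, 0.03, -0.01, -0.01], [0.02, 0.03, 0.01, -0.00, -0.01], [-0.01, -0.01, -0.00, 0.0, 0.0], [-0.01, -0.01, -0.01, 0.0, 0.0]] + [[0.01, 0.00, 0.0, 0.02, 0.01], [0.0, 0.00, 0.0, 0.00, 0.0], [0.00, 0.00, 0.0, 0.01, 0.01], [0.02, 0.0, 0.01, 0.06, 0.05], [0.01, 0.0, 0.01, 0.05, 0.03]]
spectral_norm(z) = 0.91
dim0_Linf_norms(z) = [0.39, 0.24, 0.78, 0.25, 0.32]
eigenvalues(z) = [0.91, 0.46, 0.39, 0.11, 0.11]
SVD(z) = [[-0.37, 0.47, -0.58, 0.51, 0.23], [-0.14, -0.25, 0.57, 0.77, 0.00], [0.9, 0.01, -0.22, 0.33, 0.16], [-0.14, -0.59, -0.17, -0.09, 0.78], [0.08, 0.61, 0.52, -0.17, 0.57]] @ diag([0.9120610332387444, 0.4585142373018461, 0.39198581456008713, 0.11160443286966308, 0.10583448202965948]) @ [[-0.37, -0.14, 0.90, -0.14, 0.08], [0.47, -0.25, 0.01, -0.59, 0.61], [-0.58, 0.57, -0.22, -0.17, 0.52], [0.51, 0.77, 0.33, -0.09, -0.17], [0.23, 0.00, 0.16, 0.78, 0.57]]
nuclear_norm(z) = 1.98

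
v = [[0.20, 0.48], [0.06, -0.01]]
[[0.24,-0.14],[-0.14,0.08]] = v @ [[-2.05, 1.25],[1.35, -0.82]]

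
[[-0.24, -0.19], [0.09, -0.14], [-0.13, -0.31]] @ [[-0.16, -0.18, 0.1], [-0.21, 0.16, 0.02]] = [[0.08, 0.01, -0.03], [0.02, -0.04, 0.01], [0.09, -0.03, -0.02]]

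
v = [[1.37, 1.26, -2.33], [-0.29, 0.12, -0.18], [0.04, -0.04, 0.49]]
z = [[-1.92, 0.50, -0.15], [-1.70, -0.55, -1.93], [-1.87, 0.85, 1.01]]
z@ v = [[-2.78, -2.35, 4.31], [-2.25, -2.13, 3.11], [-2.77, -2.29, 4.70]]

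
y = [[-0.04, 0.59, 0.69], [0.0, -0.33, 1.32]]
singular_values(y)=[1.49, 0.68]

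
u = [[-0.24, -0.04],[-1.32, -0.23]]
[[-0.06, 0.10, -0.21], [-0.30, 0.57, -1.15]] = u@[[0.38, -0.43, 0.81], [-0.87, -0.03, 0.34]]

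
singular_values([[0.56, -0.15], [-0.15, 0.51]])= [0.69, 0.38]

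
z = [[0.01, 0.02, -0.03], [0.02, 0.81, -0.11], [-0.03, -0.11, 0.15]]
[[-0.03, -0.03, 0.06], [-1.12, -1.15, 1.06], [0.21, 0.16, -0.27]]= z@ [[1.38, 0.98, 1.42], [-1.32, -1.41, 1.18], [0.68, 0.25, -0.66]]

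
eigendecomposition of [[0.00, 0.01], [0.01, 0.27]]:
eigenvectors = [[-1.0, -0.04], [0.04, -1.0]]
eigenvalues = [-0.0, 0.27]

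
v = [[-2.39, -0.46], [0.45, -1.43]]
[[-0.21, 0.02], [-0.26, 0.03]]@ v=[[0.51, 0.07], [0.63, 0.08]]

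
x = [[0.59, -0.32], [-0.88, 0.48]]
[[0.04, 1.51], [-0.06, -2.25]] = x @ [[0.06, 2.34], [-0.01, -0.40]]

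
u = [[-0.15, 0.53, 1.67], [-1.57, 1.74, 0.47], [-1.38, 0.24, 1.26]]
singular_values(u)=[3.07, 1.5, 0.82]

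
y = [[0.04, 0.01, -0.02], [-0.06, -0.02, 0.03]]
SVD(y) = [[-0.55,0.84], [0.84,0.55]] @ diag([0.08362326135301466, 0.0026739784377223168]) @ [[-0.86,  -0.27,  0.43], [0.24,  -0.96,  -0.12]]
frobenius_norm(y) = 0.08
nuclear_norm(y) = 0.09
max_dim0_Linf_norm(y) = 0.06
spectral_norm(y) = 0.08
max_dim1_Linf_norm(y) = 0.06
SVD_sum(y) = [[0.04, 0.01, -0.02], [-0.06, -0.02, 0.03]] + [[0.0, -0.00, -0.00], [0.00, -0.00, -0.0]]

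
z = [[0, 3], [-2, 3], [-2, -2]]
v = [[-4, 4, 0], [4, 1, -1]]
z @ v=[[12, 3, -3], [20, -5, -3], [0, -10, 2]]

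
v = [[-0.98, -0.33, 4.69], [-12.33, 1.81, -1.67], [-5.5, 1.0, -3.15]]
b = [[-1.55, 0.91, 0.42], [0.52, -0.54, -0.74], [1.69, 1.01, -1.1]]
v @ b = [[9.27, 4.02, -5.33], [17.23, -13.88, -4.68], [3.72, -8.73, 0.42]]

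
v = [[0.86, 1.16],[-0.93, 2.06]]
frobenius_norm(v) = 2.68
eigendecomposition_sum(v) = [[(0.43+0.94j),  0.58-1.00j],  [-0.46+0.80j,  (1.03-0.09j)]] + [[(0.43-0.94j),(0.58+1j)], [-0.46-0.80j,1.03+0.09j]]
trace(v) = 2.92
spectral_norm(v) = 2.41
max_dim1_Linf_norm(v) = 2.06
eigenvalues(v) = [(1.46+0.85j), (1.46-0.85j)]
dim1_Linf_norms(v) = [1.16, 2.06]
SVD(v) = [[0.39,0.92], [0.92,-0.39]] @ diag([2.4063670623462836, 1.1845241919247225]) @ [[-0.21, 0.98], [0.98, 0.21]]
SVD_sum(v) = [[-0.2, 0.93], [-0.47, 2.16]] + [[1.06, 0.23], [-0.46, -0.10]]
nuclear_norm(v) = 3.59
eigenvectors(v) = [[(0.74+0j),0.74-0.00j], [(0.39+0.54j),(0.39-0.54j)]]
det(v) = 2.85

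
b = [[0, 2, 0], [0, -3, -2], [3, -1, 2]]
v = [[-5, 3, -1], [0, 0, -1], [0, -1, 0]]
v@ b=[[-3, -18, -8], [-3, 1, -2], [0, 3, 2]]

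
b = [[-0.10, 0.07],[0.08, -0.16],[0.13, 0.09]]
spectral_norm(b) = 0.21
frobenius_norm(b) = 0.27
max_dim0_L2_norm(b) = 0.2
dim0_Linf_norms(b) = [0.13, 0.16]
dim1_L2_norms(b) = [0.12, 0.18, 0.16]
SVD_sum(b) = [[-0.07,0.09], [0.1,-0.14], [0.0,-0.0]] + [[-0.03, -0.02],[-0.02, -0.02],[0.13, 0.09]]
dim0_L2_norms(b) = [0.18, 0.2]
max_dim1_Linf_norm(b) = 0.16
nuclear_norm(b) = 0.38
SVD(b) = [[0.55, 0.24], [-0.84, 0.18], [-0.02, -0.95]] @ diag([0.21088496935333306, 0.1656125891979344]) @ [[-0.59,0.81], [-0.81,-0.59]]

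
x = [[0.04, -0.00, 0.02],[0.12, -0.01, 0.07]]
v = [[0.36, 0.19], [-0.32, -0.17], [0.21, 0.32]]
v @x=[[0.04, -0.0, 0.02], [-0.03, 0.00, -0.02], [0.05, -0.00, 0.03]]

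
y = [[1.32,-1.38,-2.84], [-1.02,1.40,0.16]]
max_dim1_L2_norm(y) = 3.42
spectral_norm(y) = 3.62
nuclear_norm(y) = 4.90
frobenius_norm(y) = 3.84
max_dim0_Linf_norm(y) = 2.84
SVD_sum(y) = [[1.49, -1.67, -2.55], [-0.55, 0.62, 0.94]] + [[-0.17, 0.29, -0.29], [-0.47, 0.78, -0.78]]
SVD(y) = [[-0.94, 0.35], [0.35, 0.94]] @ diag([3.6188509785481644, 1.281529396877415]) @ [[-0.44, 0.49, 0.75],  [-0.39, 0.65, -0.65]]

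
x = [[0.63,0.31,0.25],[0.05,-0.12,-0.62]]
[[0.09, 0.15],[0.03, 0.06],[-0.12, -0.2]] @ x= [[0.06, 0.01, -0.07], [0.02, 0.00, -0.03], [-0.09, -0.01, 0.09]]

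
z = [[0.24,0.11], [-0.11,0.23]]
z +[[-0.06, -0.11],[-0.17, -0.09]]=[[0.18, 0.0], [-0.28, 0.14]]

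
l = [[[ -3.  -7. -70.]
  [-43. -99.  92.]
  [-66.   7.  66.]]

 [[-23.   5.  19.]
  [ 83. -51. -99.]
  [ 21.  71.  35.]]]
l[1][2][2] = 35.0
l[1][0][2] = 19.0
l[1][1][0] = 83.0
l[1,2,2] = 35.0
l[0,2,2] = 66.0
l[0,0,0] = -3.0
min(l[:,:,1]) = -99.0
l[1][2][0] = 21.0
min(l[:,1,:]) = -99.0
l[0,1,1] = -99.0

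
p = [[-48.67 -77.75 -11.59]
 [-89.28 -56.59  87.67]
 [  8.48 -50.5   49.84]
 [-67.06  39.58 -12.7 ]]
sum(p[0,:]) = -138.01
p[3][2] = -12.7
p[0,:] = [-48.67, -77.75, -11.59]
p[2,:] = [8.48, -50.5, 49.84]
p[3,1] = 39.58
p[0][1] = -77.75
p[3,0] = -67.06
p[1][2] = 87.67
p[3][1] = 39.58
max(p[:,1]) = 39.58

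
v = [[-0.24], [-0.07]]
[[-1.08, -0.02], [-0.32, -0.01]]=v @[[4.5, 0.09]]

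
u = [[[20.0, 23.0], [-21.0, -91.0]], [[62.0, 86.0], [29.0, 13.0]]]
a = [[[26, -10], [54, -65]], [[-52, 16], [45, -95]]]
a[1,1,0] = 45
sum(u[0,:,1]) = -68.0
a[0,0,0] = 26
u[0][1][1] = -91.0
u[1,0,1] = 86.0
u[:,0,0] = [20.0, 62.0]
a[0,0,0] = 26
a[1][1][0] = 45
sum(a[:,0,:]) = -20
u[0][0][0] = 20.0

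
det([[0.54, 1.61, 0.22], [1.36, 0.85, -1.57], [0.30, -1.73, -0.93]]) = -1.189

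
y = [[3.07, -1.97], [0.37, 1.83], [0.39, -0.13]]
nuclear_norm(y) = 5.46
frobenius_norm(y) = 4.12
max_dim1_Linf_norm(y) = 3.07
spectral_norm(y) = 3.75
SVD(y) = [[-0.97, -0.22], [0.23, -0.97], [-0.10, -0.08]] @ diag([3.7470488052063393, 1.7088666569986497]) @ [[-0.78, 0.62], [-0.62, -0.78]]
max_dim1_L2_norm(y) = 3.65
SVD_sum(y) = [[2.84, -2.26], [-0.67, 0.53], [0.3, -0.24]] + [[0.23, 0.29], [1.04, 1.30], [0.09, 0.11]]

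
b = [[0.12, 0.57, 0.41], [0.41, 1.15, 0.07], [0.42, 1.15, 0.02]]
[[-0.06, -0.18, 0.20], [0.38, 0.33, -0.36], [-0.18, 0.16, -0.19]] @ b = [[0.0, -0.01, -0.03], [0.03, 0.18, 0.17], [-0.04, -0.14, -0.07]]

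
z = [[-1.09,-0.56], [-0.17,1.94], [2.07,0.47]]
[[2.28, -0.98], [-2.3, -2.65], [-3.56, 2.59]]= z@ [[-1.42, 1.53], [-1.31, -1.23]]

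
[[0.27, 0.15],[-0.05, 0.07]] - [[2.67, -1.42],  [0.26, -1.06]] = [[-2.40, 1.57], [-0.31, 1.13]]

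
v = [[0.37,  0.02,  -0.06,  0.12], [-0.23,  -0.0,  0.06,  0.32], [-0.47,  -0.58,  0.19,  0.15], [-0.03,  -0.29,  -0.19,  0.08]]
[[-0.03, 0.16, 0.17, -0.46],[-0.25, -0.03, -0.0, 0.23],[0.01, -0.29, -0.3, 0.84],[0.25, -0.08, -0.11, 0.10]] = v@[[0.01, 0.38, 0.39, -1.11], [-0.46, 0.25, 0.32, -0.48], [-0.87, 0.05, 0.15, 0.34], [-0.60, 0.17, 0.24, -0.15]]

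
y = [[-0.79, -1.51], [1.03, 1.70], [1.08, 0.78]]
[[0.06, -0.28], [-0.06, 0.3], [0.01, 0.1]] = y @ [[0.06, -0.07], [-0.07, 0.22]]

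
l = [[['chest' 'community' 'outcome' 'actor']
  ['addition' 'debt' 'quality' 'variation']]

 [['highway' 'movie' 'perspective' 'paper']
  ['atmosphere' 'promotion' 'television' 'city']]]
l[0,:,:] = [['chest', 'community', 'outcome', 'actor'], ['addition', 'debt', 'quality', 'variation']]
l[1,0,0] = 'highway'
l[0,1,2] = 'quality'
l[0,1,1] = 'debt'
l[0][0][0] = 'chest'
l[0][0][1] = 'community'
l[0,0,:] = ['chest', 'community', 'outcome', 'actor']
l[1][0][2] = 'perspective'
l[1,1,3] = 'city'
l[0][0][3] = 'actor'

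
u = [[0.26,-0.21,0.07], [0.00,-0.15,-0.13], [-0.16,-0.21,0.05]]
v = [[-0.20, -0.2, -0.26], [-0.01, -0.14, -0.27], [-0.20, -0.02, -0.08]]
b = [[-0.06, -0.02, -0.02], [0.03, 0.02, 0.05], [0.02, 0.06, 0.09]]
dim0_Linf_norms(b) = [0.06, 0.06, 0.09]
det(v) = -0.00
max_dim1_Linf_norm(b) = 0.09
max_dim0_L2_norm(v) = 0.38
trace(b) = 0.05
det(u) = -0.02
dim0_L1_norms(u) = [0.42, 0.57, 0.25]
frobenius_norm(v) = 0.54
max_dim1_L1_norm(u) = 0.54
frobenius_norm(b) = 0.14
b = u @ v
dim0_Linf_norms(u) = [0.26, 0.21, 0.13]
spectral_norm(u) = 0.35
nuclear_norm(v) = 0.74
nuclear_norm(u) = 0.79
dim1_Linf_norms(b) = [0.06, 0.05, 0.09]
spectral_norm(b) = 0.13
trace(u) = 0.16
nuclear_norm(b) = 0.20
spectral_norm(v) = 0.50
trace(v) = -0.42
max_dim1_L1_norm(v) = 0.66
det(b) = 0.00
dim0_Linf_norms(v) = [0.2, 0.2, 0.27]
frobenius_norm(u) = 0.48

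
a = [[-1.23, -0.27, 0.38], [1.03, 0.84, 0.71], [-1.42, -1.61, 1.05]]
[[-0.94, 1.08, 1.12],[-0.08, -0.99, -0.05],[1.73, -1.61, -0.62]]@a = [[0.68, -0.64, 1.59], [-0.85, -0.73, -0.79], [-2.91, -0.82, -1.14]]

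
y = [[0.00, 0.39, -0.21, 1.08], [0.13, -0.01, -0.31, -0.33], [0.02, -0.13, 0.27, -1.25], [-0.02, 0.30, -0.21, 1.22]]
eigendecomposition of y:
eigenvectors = [[0.94+0.00j,-0.07-0.51j,(-0.07+0.51j),0.53+0.00j], [-0.10+0.00j,0.66+0.00j,0.66-0.00j,(0.05+0j)], [0.30+0.00j,(0.06-0.51j),(0.06+0.51j),-0.61+0.00j], [0.09+0.00j,(-0.14-0.12j),-0.14+0.12j,(0.58+0j)]]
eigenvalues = [(-0+0j), (0.02+0.2j), (0.02-0.2j), (1.45+0j)]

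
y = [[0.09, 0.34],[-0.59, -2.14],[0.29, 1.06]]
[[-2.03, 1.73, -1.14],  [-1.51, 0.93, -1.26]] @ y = [[-1.53, -5.6], [-1.05, -3.84]]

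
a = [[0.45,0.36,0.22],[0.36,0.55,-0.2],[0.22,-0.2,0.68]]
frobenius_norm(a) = 1.18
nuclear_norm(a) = 1.68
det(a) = 0.00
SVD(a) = [[-0.62, 0.37, -0.69], [-0.78, -0.18, 0.60], [0.10, 0.91, 0.40]] @ diag([0.8641028630021885, 0.8103676119541129, 0.005529525043698364]) @ [[-0.62, -0.78, 0.10], [0.37, -0.18, 0.91], [-0.69, 0.60, 0.4]]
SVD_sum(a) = [[0.33,0.42,-0.05], [0.42,0.52,-0.07], [-0.05,-0.07,0.01]] + [[0.11, -0.05, 0.28], [-0.05, 0.03, -0.13], [0.28, -0.13, 0.67]] + [[0.00, -0.00, -0.0], [-0.00, 0.0, 0.00], [-0.00, 0.0, 0.0]]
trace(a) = 1.68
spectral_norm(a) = 0.86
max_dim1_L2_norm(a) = 0.74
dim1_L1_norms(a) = [1.03, 1.11, 1.1]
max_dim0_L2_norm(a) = 0.74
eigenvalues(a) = [0.01, 0.86, 0.81]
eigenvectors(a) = [[0.69, -0.62, 0.37], [-0.60, -0.78, -0.18], [-0.40, 0.10, 0.91]]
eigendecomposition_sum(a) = [[0.0,-0.0,-0.0], [-0.00,0.00,0.00], [-0.00,0.0,0.0]] + [[0.33, 0.42, -0.05], [0.42, 0.52, -0.07], [-0.05, -0.07, 0.01]] + [[0.11, -0.05, 0.28], [-0.05, 0.03, -0.13], [0.28, -0.13, 0.67]]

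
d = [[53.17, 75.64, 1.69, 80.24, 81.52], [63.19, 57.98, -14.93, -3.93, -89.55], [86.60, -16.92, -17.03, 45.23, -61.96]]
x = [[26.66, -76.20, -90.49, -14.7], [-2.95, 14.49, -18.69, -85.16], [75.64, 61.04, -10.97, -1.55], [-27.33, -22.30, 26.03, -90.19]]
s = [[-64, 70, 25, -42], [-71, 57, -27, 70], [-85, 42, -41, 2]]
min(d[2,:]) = -61.96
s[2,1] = 42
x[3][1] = -22.3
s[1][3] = 70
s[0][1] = 70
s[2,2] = -41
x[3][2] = 26.03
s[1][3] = 70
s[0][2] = 25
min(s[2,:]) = -85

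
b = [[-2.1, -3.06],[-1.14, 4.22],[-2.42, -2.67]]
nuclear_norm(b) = 9.07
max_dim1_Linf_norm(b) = 4.22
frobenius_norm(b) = 6.77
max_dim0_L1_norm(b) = 9.95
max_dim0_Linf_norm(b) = 4.22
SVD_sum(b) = [[-1.08, -3.39], [1.12, 3.50], [-1.0, -3.12]] + [[-1.02,0.33], [-2.26,0.72], [-1.42,0.45]]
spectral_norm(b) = 6.07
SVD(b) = [[0.59, 0.36], [-0.60, 0.79], [0.54, 0.50]] @ diag([6.072725653078139, 2.9981499532956457]) @ [[-0.3, -0.95], [-0.95, 0.30]]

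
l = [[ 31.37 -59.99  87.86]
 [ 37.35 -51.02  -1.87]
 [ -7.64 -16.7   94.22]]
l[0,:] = [31.37, -59.99, 87.86]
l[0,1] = -59.99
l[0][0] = 31.37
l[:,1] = [-59.99, -51.02, -16.7]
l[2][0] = -7.64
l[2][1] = -16.7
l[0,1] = -59.99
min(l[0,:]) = -59.99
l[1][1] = -51.02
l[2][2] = 94.22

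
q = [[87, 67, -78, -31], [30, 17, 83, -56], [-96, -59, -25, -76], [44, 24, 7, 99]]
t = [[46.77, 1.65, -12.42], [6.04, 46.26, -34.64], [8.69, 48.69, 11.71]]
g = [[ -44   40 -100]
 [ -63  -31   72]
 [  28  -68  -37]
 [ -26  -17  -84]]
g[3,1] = -17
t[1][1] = 46.26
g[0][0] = -44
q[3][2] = 7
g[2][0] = 28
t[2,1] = 48.69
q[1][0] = 30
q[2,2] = -25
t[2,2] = 11.71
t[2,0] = 8.69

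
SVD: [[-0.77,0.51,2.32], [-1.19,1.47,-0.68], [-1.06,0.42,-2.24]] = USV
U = [[0.60, 0.66, 0.46], [-0.34, 0.73, -0.60], [-0.73, 0.2, 0.65]]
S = [3.36, 2.25, 0.5]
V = [[0.21,-0.15,0.97],[-0.70,0.66,0.26],[-0.68,-0.73,0.04]]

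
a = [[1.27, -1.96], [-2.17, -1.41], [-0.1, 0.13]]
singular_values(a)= [2.59, 2.34]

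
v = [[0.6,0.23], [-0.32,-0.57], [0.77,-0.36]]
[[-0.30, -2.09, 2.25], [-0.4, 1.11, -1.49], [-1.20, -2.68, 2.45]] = v @[[-0.98, -3.48, 3.49], [1.25, 0.01, 0.66]]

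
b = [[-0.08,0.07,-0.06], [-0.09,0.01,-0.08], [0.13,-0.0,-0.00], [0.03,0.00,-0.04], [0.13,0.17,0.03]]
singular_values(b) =[0.25, 0.16, 0.08]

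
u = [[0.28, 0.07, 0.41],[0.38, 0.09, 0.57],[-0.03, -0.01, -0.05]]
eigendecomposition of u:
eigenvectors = [[(0.6+0j), (0.02-0.42j), (0.02+0.42j)], [(0.8+0j), (0.85+0j), 0.85-0.00j], [-0.07+0.00j, (-0.15+0.29j), (-0.15-0.29j)]]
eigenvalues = [(0.33+0j), (-0+0.01j), (-0-0.01j)]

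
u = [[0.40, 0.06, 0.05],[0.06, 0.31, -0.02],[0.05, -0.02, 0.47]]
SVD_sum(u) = [[0.12, 0.02, 0.21], [0.02, 0.0, 0.03], [0.21, 0.03, 0.38]] + [[0.22,0.16,-0.13], [0.16,0.11,-0.10], [-0.13,-0.1,0.08]] + [[0.06, -0.11, -0.03], [-0.11, 0.2, 0.05], [-0.03, 0.05, 0.01]]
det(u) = 0.06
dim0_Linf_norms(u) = [0.4, 0.31, 0.47]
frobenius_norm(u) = 0.70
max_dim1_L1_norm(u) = 0.54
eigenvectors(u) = [[0.48, -0.73, 0.49], [-0.85, -0.52, 0.06], [-0.21, 0.45, 0.87]]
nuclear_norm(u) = 1.18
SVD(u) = [[-0.49, 0.73, 0.48], [-0.06, 0.52, -0.85], [-0.87, -0.45, -0.21]] @ diag([0.49667442213797597, 0.4118325677309811, 0.27149301013104327]) @ [[-0.49, -0.06, -0.87], [0.73, 0.52, -0.45], [0.48, -0.85, -0.21]]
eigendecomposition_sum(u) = [[0.06, -0.11, -0.03], [-0.11, 0.2, 0.05], [-0.03, 0.05, 0.01]] + [[0.22, 0.16, -0.13],  [0.16, 0.11, -0.1],  [-0.13, -0.1, 0.08]] + [[0.12, 0.02, 0.21], [0.02, 0.0, 0.03], [0.21, 0.03, 0.38]]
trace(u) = 1.18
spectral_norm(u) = 0.50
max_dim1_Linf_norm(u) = 0.47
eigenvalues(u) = [0.27, 0.41, 0.5]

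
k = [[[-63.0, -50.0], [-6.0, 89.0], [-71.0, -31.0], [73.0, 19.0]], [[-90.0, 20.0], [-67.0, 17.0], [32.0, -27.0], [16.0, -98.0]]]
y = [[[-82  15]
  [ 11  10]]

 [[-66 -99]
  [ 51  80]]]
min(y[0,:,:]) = -82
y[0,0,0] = -82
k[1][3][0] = 16.0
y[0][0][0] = -82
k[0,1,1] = 89.0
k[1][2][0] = 32.0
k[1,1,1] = 17.0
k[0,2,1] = -31.0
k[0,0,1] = -50.0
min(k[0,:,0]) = -71.0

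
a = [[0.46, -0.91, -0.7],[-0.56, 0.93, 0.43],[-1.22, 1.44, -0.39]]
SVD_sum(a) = [[0.62, -0.86, -0.09], [-0.65, 0.90, 0.1], [-1.07, 1.49, 0.16]] + [[-0.16,-0.05,-0.61], [0.09,0.03,0.33], [-0.15,-0.05,-0.55]] + [[0.0, 0.0, -0.0],[0.00, 0.0, -0.0],[-0.0, -0.0, 0.0]]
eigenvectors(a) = [[-0.58, 0.77, 0.37],[0.54, 0.58, -0.10],[0.61, -0.25, 0.92]]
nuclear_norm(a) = 3.32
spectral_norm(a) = 2.40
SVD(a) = [[-0.44,0.69,0.58], [0.46,-0.38,0.8], [0.77,0.62,-0.15]] @ diag([2.4007710551668393, 0.918418530747156, 0.0023964668439629953]) @ [[-0.58, 0.81, 0.09], [-0.26, -0.08, -0.96], [0.77, 0.58, -0.25]]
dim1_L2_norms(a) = [1.24, 1.17, 1.93]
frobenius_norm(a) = 2.57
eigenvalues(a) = [2.03, 0.0, -1.03]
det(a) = -0.01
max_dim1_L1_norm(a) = 3.05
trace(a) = 1.00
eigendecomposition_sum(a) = [[0.67, -1.05, -0.38], [-0.61, 0.96, 0.35], [-0.70, 1.10, 0.4]] + [[0.00, 0.0, -0.0],[0.0, 0.0, -0.00],[-0.00, -0.00, 0.00]] + [[-0.21, 0.14, -0.32], [0.05, -0.03, 0.08], [-0.52, 0.34, -0.79]]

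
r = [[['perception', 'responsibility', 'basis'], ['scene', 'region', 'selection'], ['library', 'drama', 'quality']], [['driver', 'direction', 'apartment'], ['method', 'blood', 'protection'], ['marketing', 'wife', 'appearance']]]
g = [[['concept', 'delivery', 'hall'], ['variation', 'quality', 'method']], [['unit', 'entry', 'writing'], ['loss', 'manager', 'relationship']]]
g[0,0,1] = 'delivery'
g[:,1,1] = ['quality', 'manager']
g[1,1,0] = 'loss'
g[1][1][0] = 'loss'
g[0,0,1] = 'delivery'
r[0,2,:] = ['library', 'drama', 'quality']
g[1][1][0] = 'loss'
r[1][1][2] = 'protection'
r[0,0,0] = 'perception'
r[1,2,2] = 'appearance'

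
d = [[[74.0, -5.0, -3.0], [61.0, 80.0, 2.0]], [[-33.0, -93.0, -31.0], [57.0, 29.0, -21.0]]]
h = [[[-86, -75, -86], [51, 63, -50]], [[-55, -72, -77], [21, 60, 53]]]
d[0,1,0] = 61.0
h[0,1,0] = 51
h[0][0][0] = -86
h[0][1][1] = 63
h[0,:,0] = [-86, 51]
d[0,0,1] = -5.0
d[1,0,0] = -33.0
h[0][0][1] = -75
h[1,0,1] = -72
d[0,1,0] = 61.0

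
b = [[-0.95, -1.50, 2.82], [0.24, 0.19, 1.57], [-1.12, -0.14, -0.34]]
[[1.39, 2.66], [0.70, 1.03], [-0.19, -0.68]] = b @ [[0.05,0.5],  [-0.11,-0.81],  [0.45,0.68]]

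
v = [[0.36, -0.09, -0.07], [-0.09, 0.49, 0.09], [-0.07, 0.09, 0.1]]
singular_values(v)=[0.56, 0.32, 0.07]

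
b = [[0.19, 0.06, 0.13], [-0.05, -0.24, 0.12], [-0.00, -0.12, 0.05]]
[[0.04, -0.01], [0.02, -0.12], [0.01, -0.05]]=b @ [[0.17, 0.05], [-0.05, 0.34], [0.11, -0.28]]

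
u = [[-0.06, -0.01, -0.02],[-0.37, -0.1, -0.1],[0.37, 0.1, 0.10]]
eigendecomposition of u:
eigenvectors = [[0.06-0.10j,(0.06+0.1j),-0.35+0.00j], [0.70+0.00j,(0.7-0j),0.49+0.00j], [-0.70+0.00j,-0.70-0.00j,0.80+0.00j]]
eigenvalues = [(-0.03+0.05j), (-0.03-0.05j), (-0+0j)]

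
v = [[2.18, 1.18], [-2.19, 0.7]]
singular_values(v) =[3.11, 1.32]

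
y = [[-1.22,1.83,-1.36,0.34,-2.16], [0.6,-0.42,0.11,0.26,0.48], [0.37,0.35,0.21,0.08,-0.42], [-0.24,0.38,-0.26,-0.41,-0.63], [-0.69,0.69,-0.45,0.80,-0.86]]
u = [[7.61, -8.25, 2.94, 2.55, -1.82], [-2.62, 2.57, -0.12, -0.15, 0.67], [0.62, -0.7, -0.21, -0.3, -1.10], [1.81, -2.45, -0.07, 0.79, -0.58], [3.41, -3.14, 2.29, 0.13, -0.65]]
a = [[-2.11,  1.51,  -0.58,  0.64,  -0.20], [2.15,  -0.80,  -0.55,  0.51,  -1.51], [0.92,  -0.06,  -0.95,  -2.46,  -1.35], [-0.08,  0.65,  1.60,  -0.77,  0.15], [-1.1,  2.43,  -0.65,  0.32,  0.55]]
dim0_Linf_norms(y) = [1.22, 1.83, 1.36, 0.8, 2.16]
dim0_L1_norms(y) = [3.12, 3.67, 2.39, 1.89, 4.55]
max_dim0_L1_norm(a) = 6.36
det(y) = -0.09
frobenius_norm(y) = 4.02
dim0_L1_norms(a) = [6.36, 5.45, 4.33, 4.7, 3.76]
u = y @ a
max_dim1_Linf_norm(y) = 2.16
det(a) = -40.65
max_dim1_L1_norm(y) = 6.91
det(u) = 3.74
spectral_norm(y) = 3.84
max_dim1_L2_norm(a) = 3.1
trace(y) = -2.70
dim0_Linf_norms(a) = [2.15, 2.43, 1.6, 2.46, 1.51]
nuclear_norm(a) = 12.05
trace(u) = 10.11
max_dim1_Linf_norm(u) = 8.25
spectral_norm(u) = 13.89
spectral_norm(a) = 4.54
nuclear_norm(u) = 17.76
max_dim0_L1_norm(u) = 17.11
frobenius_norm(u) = 14.07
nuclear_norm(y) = 5.88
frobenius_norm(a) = 6.07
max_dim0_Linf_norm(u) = 8.25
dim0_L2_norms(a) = [3.34, 3.04, 2.13, 2.72, 2.11]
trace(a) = -4.08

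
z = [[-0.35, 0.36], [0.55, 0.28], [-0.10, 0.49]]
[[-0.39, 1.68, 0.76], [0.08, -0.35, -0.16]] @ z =[[0.98, 0.7], [-0.2, -0.15]]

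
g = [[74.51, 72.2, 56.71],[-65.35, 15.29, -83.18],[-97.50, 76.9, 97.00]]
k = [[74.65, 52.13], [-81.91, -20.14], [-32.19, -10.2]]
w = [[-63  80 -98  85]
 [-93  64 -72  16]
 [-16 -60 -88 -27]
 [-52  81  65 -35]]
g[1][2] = -83.18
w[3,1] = 81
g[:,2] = [56.71, -83.18, 97.0]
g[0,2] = 56.71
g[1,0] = -65.35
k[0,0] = 74.65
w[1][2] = -72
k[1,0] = -81.91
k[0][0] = 74.65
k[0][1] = 52.13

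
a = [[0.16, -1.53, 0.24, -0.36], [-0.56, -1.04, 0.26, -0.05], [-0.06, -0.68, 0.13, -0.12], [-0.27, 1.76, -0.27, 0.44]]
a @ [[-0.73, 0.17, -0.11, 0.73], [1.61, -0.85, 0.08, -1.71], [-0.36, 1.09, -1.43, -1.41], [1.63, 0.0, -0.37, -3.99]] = [[-3.25, 1.59, -0.35, 3.83], [-1.44, 1.07, -0.37, 1.2], [-1.29, 0.71, -0.19, 1.41], [3.85, -1.84, 0.39, -4.58]]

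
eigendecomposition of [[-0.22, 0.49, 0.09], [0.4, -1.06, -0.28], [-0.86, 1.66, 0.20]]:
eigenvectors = [[-0.65+0.00j, -0.21+0.02j, (-0.21-0.02j)], [(-0.41+0j), 0.30-0.09j, (0.3+0.09j)], [(0.64+0j), (-0.92+0j), (-0.92-0j)]]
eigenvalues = [0j, (-0.54+0.18j), (-0.54-0.18j)]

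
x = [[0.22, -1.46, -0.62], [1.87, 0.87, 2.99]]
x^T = [[0.22, 1.87], [-1.46, 0.87], [-0.62, 2.99]]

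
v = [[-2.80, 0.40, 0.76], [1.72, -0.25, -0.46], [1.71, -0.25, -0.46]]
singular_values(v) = [3.87, 0.01, 0.0]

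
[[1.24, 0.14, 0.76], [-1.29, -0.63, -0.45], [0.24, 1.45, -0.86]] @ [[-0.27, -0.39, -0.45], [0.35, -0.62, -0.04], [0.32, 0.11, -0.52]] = [[-0.04, -0.49, -0.96], [-0.02, 0.84, 0.84], [0.17, -1.09, 0.28]]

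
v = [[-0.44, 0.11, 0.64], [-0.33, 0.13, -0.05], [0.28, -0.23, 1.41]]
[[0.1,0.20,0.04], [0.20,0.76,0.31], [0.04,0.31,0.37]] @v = [[-0.1, 0.03, 0.11],[-0.25, 0.05, 0.53],[-0.02, -0.04, 0.53]]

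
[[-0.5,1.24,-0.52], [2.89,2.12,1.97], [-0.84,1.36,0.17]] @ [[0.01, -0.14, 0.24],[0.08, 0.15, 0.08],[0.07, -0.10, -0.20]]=[[0.06, 0.31, 0.08],  [0.34, -0.28, 0.47],  [0.11, 0.3, -0.13]]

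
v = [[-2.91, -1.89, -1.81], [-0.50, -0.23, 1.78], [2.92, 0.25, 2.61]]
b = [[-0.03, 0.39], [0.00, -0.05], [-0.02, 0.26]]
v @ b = [[0.12, -1.51], [-0.02, 0.28], [-0.14, 1.8]]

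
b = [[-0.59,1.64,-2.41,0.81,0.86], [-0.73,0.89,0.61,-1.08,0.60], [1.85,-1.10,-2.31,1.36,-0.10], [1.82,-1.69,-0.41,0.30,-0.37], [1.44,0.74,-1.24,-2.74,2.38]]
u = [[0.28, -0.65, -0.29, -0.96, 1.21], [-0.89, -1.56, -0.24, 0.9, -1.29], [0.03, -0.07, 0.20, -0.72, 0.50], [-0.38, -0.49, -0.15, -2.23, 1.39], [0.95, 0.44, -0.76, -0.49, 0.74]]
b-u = [[-0.87,2.29,-2.12,1.77,-0.35], [0.16,2.45,0.85,-1.98,1.89], [1.82,-1.03,-2.51,2.08,-0.6], [2.2,-1.20,-0.26,2.53,-1.76], [0.49,0.30,-0.48,-2.25,1.64]]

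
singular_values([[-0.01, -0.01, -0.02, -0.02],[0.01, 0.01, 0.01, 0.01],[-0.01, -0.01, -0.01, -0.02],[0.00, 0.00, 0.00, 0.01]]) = [0.05, 0.01, 0.01, 0.0]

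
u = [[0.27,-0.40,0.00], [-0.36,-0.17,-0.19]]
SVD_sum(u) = [[0.36, -0.24, 0.08], [-0.19, 0.13, -0.04]] + [[-0.09, -0.16, -0.08], [-0.17, -0.30, -0.15]]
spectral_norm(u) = 0.50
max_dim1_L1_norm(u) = 0.72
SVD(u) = [[-0.88, 0.48], [0.48, 0.88]] @ diag([0.4986675961146183, 0.4228837057457618]) @ [[-0.82, 0.54, -0.18],  [-0.45, -0.8, -0.40]]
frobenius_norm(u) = 0.65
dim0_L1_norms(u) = [0.63, 0.57, 0.19]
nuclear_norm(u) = 0.92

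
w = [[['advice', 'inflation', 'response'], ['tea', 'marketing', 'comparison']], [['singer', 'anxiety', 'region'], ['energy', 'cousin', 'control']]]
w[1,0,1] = 'anxiety'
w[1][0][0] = 'singer'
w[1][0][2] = 'region'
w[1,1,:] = ['energy', 'cousin', 'control']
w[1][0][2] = 'region'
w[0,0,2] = 'response'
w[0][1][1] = 'marketing'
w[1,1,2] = 'control'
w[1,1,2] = 'control'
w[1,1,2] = 'control'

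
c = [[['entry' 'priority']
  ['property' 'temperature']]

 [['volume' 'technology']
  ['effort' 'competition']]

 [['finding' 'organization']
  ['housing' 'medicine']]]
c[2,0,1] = 'organization'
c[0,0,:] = ['entry', 'priority']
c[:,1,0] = ['property', 'effort', 'housing']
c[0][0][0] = 'entry'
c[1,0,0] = 'volume'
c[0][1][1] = 'temperature'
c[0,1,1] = 'temperature'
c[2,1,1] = 'medicine'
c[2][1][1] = 'medicine'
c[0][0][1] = 'priority'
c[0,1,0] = 'property'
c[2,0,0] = 'finding'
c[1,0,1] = 'technology'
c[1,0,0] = 'volume'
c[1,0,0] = 'volume'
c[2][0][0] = 'finding'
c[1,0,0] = 'volume'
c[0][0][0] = 'entry'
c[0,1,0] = 'property'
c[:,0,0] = ['entry', 'volume', 'finding']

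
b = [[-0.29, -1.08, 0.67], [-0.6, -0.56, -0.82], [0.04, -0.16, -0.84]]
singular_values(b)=[1.37, 1.34, 0.3]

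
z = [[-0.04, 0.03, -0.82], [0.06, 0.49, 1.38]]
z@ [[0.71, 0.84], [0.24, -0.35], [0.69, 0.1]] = [[-0.59, -0.13], [1.11, 0.02]]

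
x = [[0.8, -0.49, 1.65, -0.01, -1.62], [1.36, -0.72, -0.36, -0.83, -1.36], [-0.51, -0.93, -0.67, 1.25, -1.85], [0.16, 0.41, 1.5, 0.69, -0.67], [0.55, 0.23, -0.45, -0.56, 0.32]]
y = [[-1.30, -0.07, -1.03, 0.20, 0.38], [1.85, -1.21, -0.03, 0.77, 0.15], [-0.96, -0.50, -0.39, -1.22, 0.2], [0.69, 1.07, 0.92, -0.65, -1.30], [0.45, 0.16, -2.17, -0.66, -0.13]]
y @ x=[[-0.37, 1.81, -1.30, -1.29, 4.09], [0.06, 0.34, 4.60, 1.4, -1.76], [-1.33, 0.74, -3.06, -1.02, 3.84], [0.72, -2.53, -0.25, 0.53, -4.26], [1.51, 1.38, 1.21, -3.23, 3.47]]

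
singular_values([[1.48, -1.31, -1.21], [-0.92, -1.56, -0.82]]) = [2.55, 1.69]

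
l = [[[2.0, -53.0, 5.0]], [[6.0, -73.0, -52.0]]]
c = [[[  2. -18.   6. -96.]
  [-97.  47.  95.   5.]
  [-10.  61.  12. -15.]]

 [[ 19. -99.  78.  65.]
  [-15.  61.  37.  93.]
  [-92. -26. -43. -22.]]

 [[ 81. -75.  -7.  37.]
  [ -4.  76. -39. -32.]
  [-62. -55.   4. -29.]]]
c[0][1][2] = 95.0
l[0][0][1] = -53.0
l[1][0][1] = -73.0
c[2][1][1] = 76.0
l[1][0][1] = -73.0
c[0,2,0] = -10.0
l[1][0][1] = -73.0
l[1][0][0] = 6.0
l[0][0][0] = 2.0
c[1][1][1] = 61.0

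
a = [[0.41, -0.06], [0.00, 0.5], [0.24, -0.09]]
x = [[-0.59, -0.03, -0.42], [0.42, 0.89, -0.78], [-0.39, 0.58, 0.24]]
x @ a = [[-0.34, 0.06], [-0.02, 0.49], [-0.1, 0.29]]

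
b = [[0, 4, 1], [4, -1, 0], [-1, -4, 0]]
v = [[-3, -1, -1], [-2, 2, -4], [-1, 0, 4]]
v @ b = [[-3, -7, -3], [12, 6, -2], [-4, -20, -1]]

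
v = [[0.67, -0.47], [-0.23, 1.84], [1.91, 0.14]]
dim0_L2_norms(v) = [2.04, 1.9]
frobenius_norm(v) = 2.79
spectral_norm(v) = 2.10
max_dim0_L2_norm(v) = 2.04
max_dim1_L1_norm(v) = 2.07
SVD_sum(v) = [[0.70, -0.41], [-0.97, 0.57], [1.36, -0.8]] + [[-0.03, -0.06], [0.74, 1.27], [0.55, 0.94]]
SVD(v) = [[-0.39, 0.04], [0.54, -0.8], [-0.75, -0.59]] @ diag([2.1039619357384183, 1.830121354709531]) @ [[-0.86, 0.51], [-0.51, -0.86]]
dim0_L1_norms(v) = [2.81, 2.45]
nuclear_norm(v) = 3.93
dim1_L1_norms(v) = [1.14, 2.07, 2.05]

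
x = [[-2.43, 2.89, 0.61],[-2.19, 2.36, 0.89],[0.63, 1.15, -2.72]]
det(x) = 0.05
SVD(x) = [[-0.75, 0.09, -0.65], [-0.66, -0.05, 0.75], [0.04, 0.99, 0.10]] @ diag([5.071427558455867, 3.0307281052695663, 0.0031098655124429447]) @ [[0.65,-0.73,-0.23], [0.17,0.43,-0.89], [0.74,0.54,0.4]]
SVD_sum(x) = [[-2.48, 2.77, 0.86], [-2.17, 2.42, 0.75], [0.12, -0.14, -0.04]] + [[0.05, 0.12, -0.25], [-0.03, -0.07, 0.14], [0.51, 1.29, -2.68]] + [[-0.00, -0.0, -0.00], [0.0, 0.00, 0.0], [0.00, 0.0, 0.0]]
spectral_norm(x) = 5.07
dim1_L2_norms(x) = [3.82, 3.34, 3.02]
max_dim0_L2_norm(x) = 3.9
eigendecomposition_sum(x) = [[-1.82, 2.33, 0.32],[-1.49, 1.91, 0.26],[-0.96, 1.23, 0.17]] + [[-0.48, 0.53, 0.07], [-0.34, 0.38, 0.05], [-0.26, 0.29, 0.04]] + [[-0.14, 0.03, 0.22], [-0.36, 0.07, 0.58], [1.85, -0.37, -2.93]]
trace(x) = -2.79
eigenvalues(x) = [0.26, -0.06, -2.99]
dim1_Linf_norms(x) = [2.89, 2.36, 2.72]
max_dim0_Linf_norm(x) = 2.89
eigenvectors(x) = [[-0.72,  -0.75,  -0.07],[-0.59,  -0.53,  -0.19],[-0.38,  -0.4,  0.98]]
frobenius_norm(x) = 5.91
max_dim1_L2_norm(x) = 3.82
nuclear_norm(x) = 8.11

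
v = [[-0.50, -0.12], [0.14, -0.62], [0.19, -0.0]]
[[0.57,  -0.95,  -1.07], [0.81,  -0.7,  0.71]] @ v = [[-0.62, 0.52], [-0.37, 0.34]]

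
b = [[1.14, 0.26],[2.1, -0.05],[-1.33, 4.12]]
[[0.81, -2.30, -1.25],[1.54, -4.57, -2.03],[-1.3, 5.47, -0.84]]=b@[[0.73, -2.16, -0.98], [-0.08, 0.63, -0.52]]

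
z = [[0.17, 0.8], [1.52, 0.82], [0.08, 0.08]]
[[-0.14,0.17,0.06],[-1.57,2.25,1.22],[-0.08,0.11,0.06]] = z @ [[-1.06, 1.54, 0.86],[0.05, -0.11, -0.11]]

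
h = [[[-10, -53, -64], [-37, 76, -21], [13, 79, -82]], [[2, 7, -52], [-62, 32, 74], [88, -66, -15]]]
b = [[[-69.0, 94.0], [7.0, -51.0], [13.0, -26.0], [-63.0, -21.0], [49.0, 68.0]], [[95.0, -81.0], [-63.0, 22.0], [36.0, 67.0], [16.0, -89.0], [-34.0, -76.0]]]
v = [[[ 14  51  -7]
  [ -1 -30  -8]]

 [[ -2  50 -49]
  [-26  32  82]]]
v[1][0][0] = -2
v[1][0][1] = 50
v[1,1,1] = 32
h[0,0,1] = -53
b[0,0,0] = -69.0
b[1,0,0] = 95.0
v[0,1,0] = -1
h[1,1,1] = 32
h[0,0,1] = -53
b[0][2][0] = 13.0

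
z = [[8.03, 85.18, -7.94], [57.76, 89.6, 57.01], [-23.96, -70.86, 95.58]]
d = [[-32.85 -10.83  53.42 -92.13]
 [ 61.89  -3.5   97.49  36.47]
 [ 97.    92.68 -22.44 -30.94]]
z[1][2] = 57.01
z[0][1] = 85.18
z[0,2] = -7.94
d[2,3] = -30.94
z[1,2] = 57.01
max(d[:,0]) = 97.0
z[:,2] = [-7.94, 57.01, 95.58]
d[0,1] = -10.83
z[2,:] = [-23.96, -70.86, 95.58]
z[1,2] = 57.01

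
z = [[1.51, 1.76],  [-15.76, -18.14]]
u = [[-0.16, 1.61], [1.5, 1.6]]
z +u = [[1.35,3.37], [-14.26,-16.54]]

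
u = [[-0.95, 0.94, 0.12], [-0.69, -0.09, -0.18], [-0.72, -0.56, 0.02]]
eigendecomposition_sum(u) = [[(-0.47+0.28j), 0.46+0.30j, 0.07+0.12j],[(-0.34-0.26j), -0.08+0.42j, -0.06+0.09j],[(-0.37-0.36j), (-0.16+0.49j), (-0.09+0.09j)]] + [[(-0.47-0.28j),0.46-0.30j,(0.07-0.12j)], [-0.34+0.26j,-0.08-0.42j,-0.06-0.09j], [(-0.37+0.36j),-0.16-0.49j,-0.09-0.09j]] + [[(-0-0j), (0.03+0j), (-0.02+0j)], [-0.01-0.00j, 0.07+0.00j, (-0.05+0j)], [0.02+0.00j, (-0.25-0j), 0.20-0.00j]]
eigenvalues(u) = [(-0.64+0.79j), (-0.64-0.79j), (0.26+0j)]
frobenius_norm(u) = 1.77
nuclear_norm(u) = 2.64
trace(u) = -1.02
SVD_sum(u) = [[-1.14, 0.55, 0.03], [-0.52, 0.25, 0.02], [-0.37, 0.18, 0.01]] + [[0.19,0.4,0.05], [-0.17,-0.36,-0.04], [-0.35,-0.73,-0.09]] + [[-0.0, -0.0, 0.04], [0.0, 0.02, -0.15], [-0.0, -0.01, 0.1]]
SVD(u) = [[-0.87, 0.44, 0.21],[-0.4, -0.4, -0.83],[-0.28, -0.81, 0.52]] @ diag([1.4500483463654579, 1.006178711569265, 0.18564534356567042]) @ [[0.9, -0.43, -0.03],  [0.43, 0.89, 0.11],  [-0.02, -0.11, 0.99]]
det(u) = 0.27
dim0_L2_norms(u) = [1.38, 1.1, 0.22]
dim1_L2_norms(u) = [1.34, 0.72, 0.91]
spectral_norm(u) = 1.45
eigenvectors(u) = [[-0.63+0.00j,(-0.63-0j),-0.11+0.00j], [-0.19-0.46j,-0.19+0.46j,(-0.27+0j)], [(-0.16-0.58j),(-0.16+0.58j),0.96+0.00j]]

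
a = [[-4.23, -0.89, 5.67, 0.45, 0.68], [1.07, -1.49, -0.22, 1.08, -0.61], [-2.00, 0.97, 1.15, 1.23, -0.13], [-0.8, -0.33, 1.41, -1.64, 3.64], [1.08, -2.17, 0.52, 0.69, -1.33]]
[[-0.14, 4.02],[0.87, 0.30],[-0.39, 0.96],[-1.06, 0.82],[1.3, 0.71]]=a @ [[-0.06, -0.08], [-0.47, -0.19], [-0.11, 0.59], [0.03, 0.26], [-0.29, 0.08]]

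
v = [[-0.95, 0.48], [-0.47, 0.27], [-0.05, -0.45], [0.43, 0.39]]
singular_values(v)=[1.22, 0.69]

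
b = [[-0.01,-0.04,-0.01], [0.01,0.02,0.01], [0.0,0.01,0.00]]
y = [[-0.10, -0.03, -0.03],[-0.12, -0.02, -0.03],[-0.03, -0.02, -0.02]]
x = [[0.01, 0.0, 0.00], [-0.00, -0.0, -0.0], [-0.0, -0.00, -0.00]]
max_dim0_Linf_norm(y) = 0.12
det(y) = 0.00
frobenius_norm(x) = 0.01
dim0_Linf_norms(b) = [0.01, 0.04, 0.01]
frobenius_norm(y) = 0.17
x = b @ y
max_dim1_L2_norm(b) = 0.04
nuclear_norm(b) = 0.06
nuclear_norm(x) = 0.01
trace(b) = 0.01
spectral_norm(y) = 0.17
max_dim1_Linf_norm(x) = 0.01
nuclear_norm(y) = 0.19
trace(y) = -0.14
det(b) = 0.00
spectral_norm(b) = 0.05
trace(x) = 0.01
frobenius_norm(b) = 0.05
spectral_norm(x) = 0.01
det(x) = 0.00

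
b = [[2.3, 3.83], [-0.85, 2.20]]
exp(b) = [[-1.93, 19.60], [-4.35, -2.44]]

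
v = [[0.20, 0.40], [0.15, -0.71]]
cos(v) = [[0.95, 0.1], [0.04, 0.73]]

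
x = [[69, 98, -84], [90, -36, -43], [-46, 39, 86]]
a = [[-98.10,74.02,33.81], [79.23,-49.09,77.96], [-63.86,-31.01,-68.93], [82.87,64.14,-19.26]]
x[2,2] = 86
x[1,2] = -43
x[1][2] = -43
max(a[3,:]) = 82.87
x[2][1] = 39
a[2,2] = -68.93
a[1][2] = 77.96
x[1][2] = -43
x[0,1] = 98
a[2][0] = -63.86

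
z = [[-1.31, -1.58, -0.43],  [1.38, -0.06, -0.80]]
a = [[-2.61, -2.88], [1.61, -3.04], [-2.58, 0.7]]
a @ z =[[-0.56, 4.30, 3.43], [-6.30, -2.36, 1.74], [4.35, 4.03, 0.55]]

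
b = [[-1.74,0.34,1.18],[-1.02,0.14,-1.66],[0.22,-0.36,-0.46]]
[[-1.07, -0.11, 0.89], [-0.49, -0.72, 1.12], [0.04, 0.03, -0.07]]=b @ [[0.64, 0.19, -0.66], [0.36, -0.35, 0.13], [-0.07, 0.29, -0.26]]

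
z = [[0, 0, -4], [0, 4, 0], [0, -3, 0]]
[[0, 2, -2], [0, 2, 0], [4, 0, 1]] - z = [[0, 2, 2], [0, -2, 0], [4, 3, 1]]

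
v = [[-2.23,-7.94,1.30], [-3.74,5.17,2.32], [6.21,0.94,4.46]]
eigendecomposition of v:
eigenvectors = [[(0.8+0j),(0.33+0.3j),(0.33-0.3j)],  [(0.35+0j),(-0.19-0.43j),-0.19+0.43j],  [-0.48+0.00j,0.76+0.00j,(0.76-0j)]]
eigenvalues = [(-6.51+0j), (6.95+1.95j), (6.95-1.95j)]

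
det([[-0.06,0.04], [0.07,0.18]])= -0.014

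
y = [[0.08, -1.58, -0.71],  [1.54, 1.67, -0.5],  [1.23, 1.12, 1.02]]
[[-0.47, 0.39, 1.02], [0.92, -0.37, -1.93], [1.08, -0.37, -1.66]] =y @ [[0.47, -0.04, -0.66],[0.20, -0.21, -0.60],[0.27, -0.08, -0.17]]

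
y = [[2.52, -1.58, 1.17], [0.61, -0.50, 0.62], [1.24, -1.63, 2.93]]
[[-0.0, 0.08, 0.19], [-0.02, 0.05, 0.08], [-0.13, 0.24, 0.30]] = y @[[0.07, -0.01, 0.04], [0.1, -0.01, 0.01], [-0.02, 0.08, 0.09]]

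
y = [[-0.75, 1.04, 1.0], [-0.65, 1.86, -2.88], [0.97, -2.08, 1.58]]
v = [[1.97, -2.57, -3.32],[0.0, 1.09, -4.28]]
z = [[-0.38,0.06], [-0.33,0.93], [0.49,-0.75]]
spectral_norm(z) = 1.34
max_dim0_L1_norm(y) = 5.46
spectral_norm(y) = 4.39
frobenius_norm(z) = 1.39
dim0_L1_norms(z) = [1.2, 1.74]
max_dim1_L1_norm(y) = 5.39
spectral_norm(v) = 5.65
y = z @ v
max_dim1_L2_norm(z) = 0.99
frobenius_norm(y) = 4.75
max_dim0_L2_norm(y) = 3.43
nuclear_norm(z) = 1.69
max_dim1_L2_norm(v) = 4.64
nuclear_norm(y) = 6.21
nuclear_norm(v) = 8.66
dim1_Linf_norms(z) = [0.38, 0.93, 0.75]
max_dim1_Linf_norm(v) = 4.28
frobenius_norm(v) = 6.40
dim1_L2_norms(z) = [0.38, 0.99, 0.9]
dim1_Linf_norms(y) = [1.04, 2.88, 2.08]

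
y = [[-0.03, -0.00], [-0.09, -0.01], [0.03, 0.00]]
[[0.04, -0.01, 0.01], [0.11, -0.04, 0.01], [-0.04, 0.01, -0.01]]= y @[[-1.25, 0.37, -0.25], [0.15, 1.08, 0.77]]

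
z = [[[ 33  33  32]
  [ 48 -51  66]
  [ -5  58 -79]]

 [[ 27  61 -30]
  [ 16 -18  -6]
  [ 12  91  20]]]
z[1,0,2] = -30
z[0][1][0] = 48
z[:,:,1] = [[33, -51, 58], [61, -18, 91]]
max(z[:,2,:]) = 91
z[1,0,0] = 27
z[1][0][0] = 27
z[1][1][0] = 16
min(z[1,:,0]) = 12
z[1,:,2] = [-30, -6, 20]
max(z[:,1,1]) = -18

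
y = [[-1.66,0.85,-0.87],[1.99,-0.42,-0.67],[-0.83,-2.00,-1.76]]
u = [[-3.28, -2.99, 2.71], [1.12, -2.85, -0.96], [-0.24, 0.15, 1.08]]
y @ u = [[6.61, 2.41, -6.25],  [-6.84, -4.85, 5.07],  [0.9, 7.92, -2.23]]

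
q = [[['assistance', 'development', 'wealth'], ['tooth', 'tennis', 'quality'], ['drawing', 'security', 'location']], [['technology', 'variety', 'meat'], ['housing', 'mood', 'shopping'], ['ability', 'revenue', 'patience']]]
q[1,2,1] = 'revenue'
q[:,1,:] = [['tooth', 'tennis', 'quality'], ['housing', 'mood', 'shopping']]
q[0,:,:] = [['assistance', 'development', 'wealth'], ['tooth', 'tennis', 'quality'], ['drawing', 'security', 'location']]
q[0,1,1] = 'tennis'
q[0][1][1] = 'tennis'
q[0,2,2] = 'location'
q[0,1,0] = 'tooth'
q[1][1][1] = 'mood'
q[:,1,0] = ['tooth', 'housing']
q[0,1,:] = ['tooth', 'tennis', 'quality']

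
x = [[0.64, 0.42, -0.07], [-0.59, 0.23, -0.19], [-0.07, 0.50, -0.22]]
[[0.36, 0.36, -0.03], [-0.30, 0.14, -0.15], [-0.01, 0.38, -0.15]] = x @ [[0.53, 0.06, 0.03],[0.06, 0.76, 0.0],[0.03, 0.0, 0.69]]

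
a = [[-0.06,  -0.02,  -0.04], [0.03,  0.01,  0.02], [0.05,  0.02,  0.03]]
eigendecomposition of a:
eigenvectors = [[0.67-0.00j,  (0.67+0j),  0.58+0.00j], [-0.33+0.00j,  -0.33-0.00j,  -0.58+0.00j], [(-0.67+0j),  (-0.67-0j),  -0.58+0.00j]]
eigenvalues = [(-0.01+0j), (-0.01-0j), 0j]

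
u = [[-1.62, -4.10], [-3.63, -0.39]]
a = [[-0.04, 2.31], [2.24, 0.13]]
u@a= [[-9.12, -4.28], [-0.73, -8.44]]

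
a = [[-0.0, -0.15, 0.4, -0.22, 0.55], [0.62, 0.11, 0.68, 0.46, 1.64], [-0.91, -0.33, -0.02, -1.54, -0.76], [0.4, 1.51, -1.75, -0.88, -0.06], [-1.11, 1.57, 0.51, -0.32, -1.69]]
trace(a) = -2.48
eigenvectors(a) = [[0.11+0.00j, (-0.17+0j), (-0.81+0j), -0.22+0.19j, -0.22-0.19j], [0.41+0.00j, (-0.11+0j), 0j, 0.03+0.41j, (0.03-0.41j)], [-0.40+0.00j, -0.46+0.00j, (-0.35+0j), -0.62+0.00j, -0.62-0.00j], [(-0.68+0j), -0.66+0.00j, 0.30+0.00j, (0.58+0.09j), (0.58-0.09j)], [(-0.44+0j), (0.56+0j), 0.37+0.00j, (-0.03+0.16j), (-0.03-0.16j)]]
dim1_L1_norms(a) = [1.32, 3.51, 3.56, 4.6, 5.2]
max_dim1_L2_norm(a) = 2.63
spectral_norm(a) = 3.38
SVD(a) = [[0.13, -0.06, -0.07, -0.47, -0.87], [0.48, 0.14, 0.32, -0.69, 0.41], [-0.4, -0.25, -0.69, -0.48, 0.27], [-0.37, 0.92, -0.05, -0.13, -0.05], [-0.67, -0.27, 0.65, -0.23, -0.01]] @ diag([3.3786126885255086, 2.359780318996453, 1.7283834932172575, 1.1854898269261334, 0.004185408007777131]) @ [[0.37, -0.43, 0.21, 0.40, 0.69], [0.42, 0.45, -0.71, -0.11, 0.33], [0.05, 0.70, 0.36, 0.61, -0.05], [0.18, -0.34, -0.45, 0.60, -0.53], [-0.81, -0.00, -0.35, 0.3, 0.37]]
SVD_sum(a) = [[0.16, -0.19, 0.09, 0.17, 0.30],[0.61, -0.70, 0.34, 0.65, 1.13],[-0.50, 0.58, -0.27, -0.53, -0.92],[-0.47, 0.54, -0.26, -0.50, -0.86],[-0.85, 0.98, -0.47, -0.91, -1.57]] + [[-0.06, -0.07, 0.10, 0.02, -0.05], [0.13, 0.15, -0.23, -0.03, 0.11], [-0.25, -0.27, 0.42, 0.06, -0.2], [0.90, 0.98, -1.53, -0.23, 0.72], [-0.26, -0.29, 0.45, 0.07, -0.21]] + [[-0.01, -0.09, -0.04, -0.08, 0.01],  [0.03, 0.39, 0.2, 0.34, -0.03],  [-0.06, -0.83, -0.43, -0.73, 0.06],  [-0.0, -0.06, -0.03, -0.05, 0.00],  [0.05, 0.78, 0.4, 0.69, -0.06]] + [[-0.10, 0.19, 0.25, -0.33, 0.29], [-0.15, 0.28, 0.37, -0.50, 0.43], [-0.1, 0.2, 0.26, -0.35, 0.3], [-0.03, 0.05, 0.07, -0.09, 0.08], [-0.05, 0.09, 0.12, -0.17, 0.14]] + [[0.00, 0.00, 0.0, -0.00, -0.00], [-0.00, -0.00, -0.00, 0.00, 0.0], [-0.0, -0.00, -0.00, 0.0, 0.0], [0.0, 0.00, 0.00, -0.0, -0.0], [0.00, 0.00, 0.00, -0.0, -0.00]]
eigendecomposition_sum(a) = [[(0.14-0j),  -0.19+0.00j,  (0.08-0j),  (0.16-0j),  (0.25-0j)], [0.53-0.00j,  (-0.74+0j),  0.29-0.00j,  0.60-0.00j,  (0.96-0j)], [(-0.52+0j),  0.72-0.00j,  (-0.28+0j),  -0.58+0.00j,  -0.93+0.00j], [-0.89+0.00j,  1.23-0.00j,  -0.49+0.00j,  -0.99+0.00j,  -1.60+0.00j], [(-0.57+0j),  0.80-0.00j,  -0.31+0.00j,  -0.64+0.00j,  (-1.04+0j)]] + [[(0.14-0j), (-0.13-0j), (-0.17+0j), (-0.12-0j), 0.24-0.00j],[0.09-0.00j, -0.09-0.00j, -0.11+0.00j, -0.08-0.00j, 0.16-0.00j],[(0.4-0j), (-0.37-0j), -0.48+0.00j, -0.32-0.00j, (0.68-0j)],[0.57-0.00j, -0.53-0.00j, -0.69+0.00j, -0.46-0.00j, 0.97-0.00j],[-0.48+0.00j, 0.45+0.00j, 0.58-0.00j, (0.39+0j), -0.82+0.00j]] + [[0.01-0.00j, -0.00-0.00j, -0.00-0.00j, 0.00-0.00j, 0.00-0.00j], [(-0+0j), 0.00+0.00j, 0.00+0.00j, -0.00+0.00j, -0.00+0.00j], [0.00-0.00j, (-0-0j), -0.00-0.00j, -0j, 0.00-0.00j], [-0.00+0.00j, 0.00+0.00j, 0.00+0.00j, (-0+0j), -0.00+0.00j], [(-0+0j), 0j, 0j, (-0+0j), -0.00+0.00j]] + [[-0.15+0.11j, (0.09+0.34j), 0.25+0.03j, (-0.13+0.07j), 0.03+0.21j],[-0.00+0.26j, (0.47+0.19j), 0.25-0.26j, -0.03+0.21j, (0.26+0.15j)],[(-0.4-0.03j), (-0.34+0.69j), 0.37+0.40j, -0.32-0.07j, -0.25+0.38j],[(0.36+0.08j), 0.41-0.60j, (-0.29-0.43j), (0.29+0.11j), (0.29-0.32j)],[-0.03+0.10j, 0.16+0.12j, 0.12-0.07j, -0.03+0.08j, (0.08+0.08j)]] + [[(-0.15-0.11j), 0.09-0.34j, (0.25-0.03j), (-0.13-0.07j), 0.03-0.21j], [-0.00-0.26j, 0.47-0.19j, 0.25+0.26j, (-0.03-0.21j), (0.26-0.15j)], [-0.40+0.03j, -0.34-0.69j, (0.37-0.4j), -0.32+0.07j, -0.25-0.38j], [(0.36-0.08j), (0.41+0.6j), (-0.29+0.43j), (0.29-0.11j), (0.29+0.32j)], [-0.03-0.10j, (0.16-0.12j), 0.12+0.07j, (-0.03-0.08j), (0.08-0.08j)]]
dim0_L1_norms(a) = [3.04, 3.67, 3.36, 3.42, 4.7]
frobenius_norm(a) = 4.62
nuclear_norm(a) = 8.66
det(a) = 0.07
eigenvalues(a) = [(-2.91+0j), (-1.71+0j), (0.01+0j), (1.07+0.89j), (1.07-0.89j)]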